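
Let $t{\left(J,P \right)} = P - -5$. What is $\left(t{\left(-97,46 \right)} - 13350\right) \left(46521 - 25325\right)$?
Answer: $-281885604$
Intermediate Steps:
$t{\left(J,P \right)} = 5 + P$ ($t{\left(J,P \right)} = P + 5 = 5 + P$)
$\left(t{\left(-97,46 \right)} - 13350\right) \left(46521 - 25325\right) = \left(\left(5 + 46\right) - 13350\right) \left(46521 - 25325\right) = \left(51 - 13350\right) 21196 = \left(-13299\right) 21196 = -281885604$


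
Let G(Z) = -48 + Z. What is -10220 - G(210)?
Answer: -10382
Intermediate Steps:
-10220 - G(210) = -10220 - (-48 + 210) = -10220 - 1*162 = -10220 - 162 = -10382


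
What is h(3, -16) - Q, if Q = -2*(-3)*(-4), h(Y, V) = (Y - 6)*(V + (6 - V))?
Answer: 6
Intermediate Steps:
h(Y, V) = -36 + 6*Y (h(Y, V) = (-6 + Y)*6 = -36 + 6*Y)
Q = -24 (Q = 6*(-4) = -24)
h(3, -16) - Q = (-36 + 6*3) - 1*(-24) = (-36 + 18) + 24 = -18 + 24 = 6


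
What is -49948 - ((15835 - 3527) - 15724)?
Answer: -46532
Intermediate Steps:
-49948 - ((15835 - 3527) - 15724) = -49948 - (12308 - 15724) = -49948 - 1*(-3416) = -49948 + 3416 = -46532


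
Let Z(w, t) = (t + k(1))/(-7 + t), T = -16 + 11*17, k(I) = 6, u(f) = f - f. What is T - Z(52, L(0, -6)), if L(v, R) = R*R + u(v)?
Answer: 4917/29 ≈ 169.55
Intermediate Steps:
u(f) = 0
T = 171 (T = -16 + 187 = 171)
L(v, R) = R² (L(v, R) = R*R + 0 = R² + 0 = R²)
Z(w, t) = (6 + t)/(-7 + t) (Z(w, t) = (t + 6)/(-7 + t) = (6 + t)/(-7 + t))
T - Z(52, L(0, -6)) = 171 - (6 + (-6)²)/(-7 + (-6)²) = 171 - (6 + 36)/(-7 + 36) = 171 - 42/29 = 4917/29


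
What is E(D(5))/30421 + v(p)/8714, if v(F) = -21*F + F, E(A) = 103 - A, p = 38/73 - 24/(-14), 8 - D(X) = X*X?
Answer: -80236580/67730135767 ≈ -0.0011847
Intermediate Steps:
D(X) = 8 - X² (D(X) = 8 - X*X = 8 - X²)
p = 1142/511 (p = 38*(1/73) - 24*(-1/14) = 38/73 + 12/7 = 1142/511 ≈ 2.2348)
v(F) = -20*F
E(D(5))/30421 + v(p)/8714 = (103 - (8 - 1*5²))/30421 - 20*1142/511/8714 = (103 - (8 - 1*25))*(1/30421) - 22840/511*1/8714 = (103 - (8 - 25))*(1/30421) - 11420/2226427 = (103 - 1*(-17))*(1/30421) - 11420/2226427 = (103 + 17)*(1/30421) - 11420/2226427 = 120*(1/30421) - 11420/2226427 = 120/30421 - 11420/2226427 = -80236580/67730135767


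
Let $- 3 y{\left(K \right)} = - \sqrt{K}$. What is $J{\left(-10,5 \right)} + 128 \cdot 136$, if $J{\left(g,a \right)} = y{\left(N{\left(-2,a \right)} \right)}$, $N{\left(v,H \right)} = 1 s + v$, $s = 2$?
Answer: $17408$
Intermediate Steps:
$N{\left(v,H \right)} = 2 + v$ ($N{\left(v,H \right)} = 1 \cdot 2 + v = 2 + v$)
$y{\left(K \right)} = \frac{\sqrt{K}}{3}$ ($y{\left(K \right)} = - \frac{\left(-1\right) \sqrt{K}}{3} = \frac{\sqrt{K}}{3}$)
$J{\left(g,a \right)} = 0$ ($J{\left(g,a \right)} = \frac{\sqrt{2 - 2}}{3} = \frac{\sqrt{0}}{3} = \frac{1}{3} \cdot 0 = 0$)
$J{\left(-10,5 \right)} + 128 \cdot 136 = 0 + 128 \cdot 136 = 0 + 17408 = 17408$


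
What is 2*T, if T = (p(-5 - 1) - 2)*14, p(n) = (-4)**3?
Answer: -1848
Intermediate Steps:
p(n) = -64
T = -924 (T = (-64 - 2)*14 = -66*14 = -924)
2*T = 2*(-924) = -1848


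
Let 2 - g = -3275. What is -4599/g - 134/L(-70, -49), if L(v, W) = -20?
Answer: 173569/32770 ≈ 5.2966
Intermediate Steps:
g = 3277 (g = 2 - 1*(-3275) = 2 + 3275 = 3277)
-4599/g - 134/L(-70, -49) = -4599/3277 - 134/(-20) = -4599*1/3277 - 134*(-1/20) = -4599/3277 + 67/10 = 173569/32770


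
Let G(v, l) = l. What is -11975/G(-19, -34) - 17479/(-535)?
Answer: 7000911/18190 ≈ 384.88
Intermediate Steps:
-11975/G(-19, -34) - 17479/(-535) = -11975/(-34) - 17479/(-535) = -11975*(-1/34) - 17479*(-1/535) = 11975/34 + 17479/535 = 7000911/18190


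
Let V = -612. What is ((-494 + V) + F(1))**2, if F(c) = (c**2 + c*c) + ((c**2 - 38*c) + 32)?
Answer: 1229881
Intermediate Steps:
F(c) = 32 - 38*c + 3*c**2 (F(c) = (c**2 + c**2) + (32 + c**2 - 38*c) = 2*c**2 + (32 + c**2 - 38*c) = 32 - 38*c + 3*c**2)
((-494 + V) + F(1))**2 = ((-494 - 612) + (32 - 38*1 + 3*1**2))**2 = (-1106 + (32 - 38 + 3*1))**2 = (-1106 + (32 - 38 + 3))**2 = (-1106 - 3)**2 = (-1109)**2 = 1229881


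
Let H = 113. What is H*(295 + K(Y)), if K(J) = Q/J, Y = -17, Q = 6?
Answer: 566017/17 ≈ 33295.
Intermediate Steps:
K(J) = 6/J
H*(295 + K(Y)) = 113*(295 + 6/(-17)) = 113*(295 + 6*(-1/17)) = 113*(295 - 6/17) = 113*(5009/17) = 566017/17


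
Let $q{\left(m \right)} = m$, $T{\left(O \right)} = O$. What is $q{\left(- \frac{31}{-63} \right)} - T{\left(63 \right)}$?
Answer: $- \frac{3938}{63} \approx -62.508$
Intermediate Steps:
$q{\left(- \frac{31}{-63} \right)} - T{\left(63 \right)} = - \frac{31}{-63} - 63 = \left(-31\right) \left(- \frac{1}{63}\right) - 63 = \frac{31}{63} - 63 = - \frac{3938}{63}$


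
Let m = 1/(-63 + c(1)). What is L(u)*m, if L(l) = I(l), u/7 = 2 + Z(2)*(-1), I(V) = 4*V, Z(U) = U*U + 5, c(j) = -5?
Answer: 49/17 ≈ 2.8824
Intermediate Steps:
Z(U) = 5 + U² (Z(U) = U² + 5 = 5 + U²)
m = -1/68 (m = 1/(-63 - 5) = 1/(-68) = -1/68 ≈ -0.014706)
u = -49 (u = 7*(2 + (5 + 2²)*(-1)) = 7*(2 + (5 + 4)*(-1)) = 7*(2 + 9*(-1)) = 7*(2 - 9) = 7*(-7) = -49)
L(l) = 4*l
L(u)*m = (4*(-49))*(-1/68) = -196*(-1/68) = 49/17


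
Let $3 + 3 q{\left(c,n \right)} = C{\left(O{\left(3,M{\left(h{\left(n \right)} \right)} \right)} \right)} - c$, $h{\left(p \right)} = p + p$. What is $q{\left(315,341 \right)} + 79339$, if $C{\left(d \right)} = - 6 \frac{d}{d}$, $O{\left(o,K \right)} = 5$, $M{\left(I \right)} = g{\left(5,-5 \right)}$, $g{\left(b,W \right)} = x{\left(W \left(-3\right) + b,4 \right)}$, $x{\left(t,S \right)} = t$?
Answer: $79231$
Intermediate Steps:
$h{\left(p \right)} = 2 p$
$g{\left(b,W \right)} = b - 3 W$ ($g{\left(b,W \right)} = W \left(-3\right) + b = - 3 W + b = b - 3 W$)
$M{\left(I \right)} = 20$ ($M{\left(I \right)} = 5 - -15 = 5 + 15 = 20$)
$C{\left(d \right)} = -6$ ($C{\left(d \right)} = \left(-6\right) 1 = -6$)
$q{\left(c,n \right)} = -3 - \frac{c}{3}$ ($q{\left(c,n \right)} = -1 + \frac{-6 - c}{3} = -1 - \left(2 + \frac{c}{3}\right) = -3 - \frac{c}{3}$)
$q{\left(315,341 \right)} + 79339 = \left(-3 - 105\right) + 79339 = -108 + 79339 = 79231$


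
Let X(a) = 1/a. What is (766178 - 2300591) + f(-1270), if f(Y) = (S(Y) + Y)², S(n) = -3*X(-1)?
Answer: 70876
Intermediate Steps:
X(a) = 1/a
S(n) = 3 (S(n) = -3/(-1) = -3*(-1) = 3)
f(Y) = (3 + Y)²
(766178 - 2300591) + f(-1270) = (766178 - 2300591) + (3 - 1270)² = -1534413 + (-1267)² = -1534413 + 1605289 = 70876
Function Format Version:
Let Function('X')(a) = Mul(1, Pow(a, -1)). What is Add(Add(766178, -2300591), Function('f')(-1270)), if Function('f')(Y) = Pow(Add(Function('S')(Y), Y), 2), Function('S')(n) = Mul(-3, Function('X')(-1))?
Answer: 70876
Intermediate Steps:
Function('X')(a) = Pow(a, -1)
Function('S')(n) = 3 (Function('S')(n) = Mul(-3, Pow(-1, -1)) = Mul(-3, -1) = 3)
Function('f')(Y) = Pow(Add(3, Y), 2)
Add(Add(766178, -2300591), Function('f')(-1270)) = Add(Add(766178, -2300591), Pow(Add(3, -1270), 2)) = Add(-1534413, Pow(-1267, 2)) = Add(-1534413, 1605289) = 70876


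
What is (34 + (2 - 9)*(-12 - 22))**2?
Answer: 73984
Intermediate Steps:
(34 + (2 - 9)*(-12 - 22))**2 = (34 - 7*(-34))**2 = (34 + 238)**2 = 272**2 = 73984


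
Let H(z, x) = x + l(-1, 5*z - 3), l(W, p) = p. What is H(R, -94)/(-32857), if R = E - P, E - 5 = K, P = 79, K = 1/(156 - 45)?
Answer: 4712/331557 ≈ 0.014212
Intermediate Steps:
K = 1/111 ≈ 0.0090090
E = 556/111 (E = 5 + 1/111 = 556/111 ≈ 5.0090)
R = -8213/111 (R = 556/111 - 1*79 = 556/111 - 79 = -8213/111 ≈ -73.991)
H(z, x) = -3 + x + 5*z (H(z, x) = x + (5*z - 3) = x + (-3 + 5*z) = -3 + x + 5*z)
H(R, -94)/(-32857) = (-3 - 94 + 5*(-8213/111))/(-32857) = (-3 - 94 - 41065/111)*(-1/32857) = -51832/111*(-1/32857) = 4712/331557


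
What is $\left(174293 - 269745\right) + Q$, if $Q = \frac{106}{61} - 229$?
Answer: $- \frac{5836435}{61} \approx -95679.0$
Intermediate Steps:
$Q = - \frac{13863}{61}$ ($Q = 106 \cdot \frac{1}{61} - 229 = \frac{106}{61} - 229 = - \frac{13863}{61} \approx -227.26$)
$\left(174293 - 269745\right) + Q = \left(174293 - 269745\right) - \frac{13863}{61} = -95452 - \frac{13863}{61} = - \frac{5836435}{61}$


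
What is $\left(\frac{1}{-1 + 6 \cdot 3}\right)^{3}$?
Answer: $\frac{1}{4913} \approx 0.00020354$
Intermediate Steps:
$\left(\frac{1}{-1 + 6 \cdot 3}\right)^{3} = \left(\frac{1}{-1 + 18}\right)^{3} = \left(\frac{1}{17}\right)^{3} = \frac{1}{4913}$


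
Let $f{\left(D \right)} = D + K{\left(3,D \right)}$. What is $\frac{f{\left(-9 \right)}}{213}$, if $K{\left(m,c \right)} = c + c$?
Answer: $- \frac{9}{71} \approx -0.12676$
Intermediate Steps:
$K{\left(m,c \right)} = 2 c$
$f{\left(D \right)} = 3 D$ ($f{\left(D \right)} = D + 2 D = 3 D$)
$\frac{f{\left(-9 \right)}}{213} = \frac{3 \left(-9\right)}{213} = \left(-27\right) \frac{1}{213} = - \frac{9}{71}$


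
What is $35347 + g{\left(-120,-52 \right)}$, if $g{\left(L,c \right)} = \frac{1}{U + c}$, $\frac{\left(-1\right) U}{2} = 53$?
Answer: $\frac{5584825}{158} \approx 35347.0$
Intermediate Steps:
$U = -106$ ($U = \left(-2\right) 53 = -106$)
$g{\left(L,c \right)} = \frac{1}{-106 + c}$
$35347 + g{\left(-120,-52 \right)} = 35347 + \frac{1}{-106 - 52} = 35347 + \frac{1}{-158} = 35347 - \frac{1}{158} = \frac{5584825}{158}$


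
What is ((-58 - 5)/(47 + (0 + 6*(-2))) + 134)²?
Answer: 436921/25 ≈ 17477.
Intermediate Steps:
((-58 - 5)/(47 + (0 + 6*(-2))) + 134)² = (-63/(47 + (0 - 12)) + 134)² = (-63/(47 - 12) + 134)² = (-63/35 + 134)² = (-63*1/35 + 134)² = (-9/5 + 134)² = (661/5)² = 436921/25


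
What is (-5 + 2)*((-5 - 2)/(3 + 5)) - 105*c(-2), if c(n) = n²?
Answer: -3339/8 ≈ -417.38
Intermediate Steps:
(-5 + 2)*((-5 - 2)/(3 + 5)) - 105*c(-2) = (-5 + 2)*((-5 - 2)/(3 + 5)) - 105*(-2)² = -(-21)/8 - 105*4 = -(-21)/8 - 420 = -3*(-7/8) - 420 = 21/8 - 420 = -3339/8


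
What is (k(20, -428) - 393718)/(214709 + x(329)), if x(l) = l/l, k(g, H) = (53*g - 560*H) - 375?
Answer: -153353/214710 ≈ -0.71423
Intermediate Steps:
k(g, H) = -375 - 560*H + 53*g (k(g, H) = (-560*H + 53*g) - 375 = -375 - 560*H + 53*g)
x(l) = 1
(k(20, -428) - 393718)/(214709 + x(329)) = ((-375 - 560*(-428) + 53*20) - 393718)/(214709 + 1) = ((-375 + 239680 + 1060) - 393718)/214710 = (240365 - 393718)*(1/214710) = -153353*1/214710 = -153353/214710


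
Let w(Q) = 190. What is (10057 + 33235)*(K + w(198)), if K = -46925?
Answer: -2023251620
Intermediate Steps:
(10057 + 33235)*(K + w(198)) = (10057 + 33235)*(-46925 + 190) = 43292*(-46735) = -2023251620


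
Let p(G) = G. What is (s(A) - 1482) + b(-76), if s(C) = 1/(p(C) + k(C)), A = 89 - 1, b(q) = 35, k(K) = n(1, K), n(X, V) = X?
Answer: -128782/89 ≈ -1447.0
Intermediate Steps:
k(K) = 1
A = 88
s(C) = 1/(1 + C) (s(C) = 1/(C + 1) = 1/(1 + C))
(s(A) - 1482) + b(-76) = (1/(1 + 88) - 1482) + 35 = (1/89 - 1482) + 35 = -131897/89 + 35 = -128782/89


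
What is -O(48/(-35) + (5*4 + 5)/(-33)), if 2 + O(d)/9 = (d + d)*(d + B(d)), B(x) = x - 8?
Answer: -66960994/148225 ≈ -451.75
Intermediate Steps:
B(x) = -8 + x
O(d) = -18 + 18*d*(-8 + 2*d) (O(d) = -18 + 9*((d + d)*(d + (-8 + d))) = -18 + 9*((2*d)*(-8 + 2*d)) = -18 + 9*(2*d*(-8 + 2*d)) = -18 + 18*d*(-8 + 2*d))
-O(48/(-35) + (5*4 + 5)/(-33)) = -(-18 - 144*(48/(-35) + (5*4 + 5)/(-33)) + 36*(48/(-35) + (5*4 + 5)/(-33))²) = -(-18 - 144*(48*(-1/35) + (20 + 5)*(-1/33)) + 36*(48*(-1/35) + (20 + 5)*(-1/33))²) = -(-18 - 144*(-48/35 + 25*(-1/33)) + 36*(-48/35 + 25*(-1/33))²) = -(-18 - 144*(-48/35 - 25/33) + 36*(-48/35 - 25/33)²) = -(-18 - 144*(-2459/1155) + 36*(-2459/1155)²) = -(-18 + 118032/385 + 36*(6046681/1334025)) = -(-18 + 118032/385 + 24186724/148225) = -1*66960994/148225 = -66960994/148225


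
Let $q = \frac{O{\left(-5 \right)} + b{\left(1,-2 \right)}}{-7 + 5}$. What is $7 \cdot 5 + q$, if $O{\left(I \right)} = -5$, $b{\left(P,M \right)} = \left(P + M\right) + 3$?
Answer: $\frac{73}{2} \approx 36.5$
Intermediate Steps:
$b{\left(P,M \right)} = 3 + M + P$ ($b{\left(P,M \right)} = \left(M + P\right) + 3 = 3 + M + P$)
$q = \frac{3}{2}$ ($q = \frac{-5 + \left(3 - 2 + 1\right)}{-7 + 5} = \frac{-5 + 2}{-2} = \left(-3\right) \left(- \frac{1}{2}\right) = \frac{3}{2} \approx 1.5$)
$7 \cdot 5 + q = 7 \cdot 5 + \frac{3}{2} = 35 + \frac{3}{2} = \frac{73}{2}$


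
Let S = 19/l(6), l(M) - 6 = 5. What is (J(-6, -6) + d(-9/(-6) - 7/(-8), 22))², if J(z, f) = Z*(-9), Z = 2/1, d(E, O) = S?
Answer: 32041/121 ≈ 264.80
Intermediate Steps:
l(M) = 11 (l(M) = 6 + 5 = 11)
S = 19/11 ≈ 1.7273
d(E, O) = 19/11
Z = 2 (Z = 2*1 = 2)
J(z, f) = -18 (J(z, f) = 2*(-9) = -18)
(J(-6, -6) + d(-9/(-6) - 7/(-8), 22))² = (-18 + 19/11)² = (-179/11)² = 32041/121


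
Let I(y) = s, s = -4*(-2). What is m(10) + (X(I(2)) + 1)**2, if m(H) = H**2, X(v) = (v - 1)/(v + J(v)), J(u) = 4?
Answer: 14761/144 ≈ 102.51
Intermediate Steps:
s = 8
I(y) = 8
X(v) = (-1 + v)/(4 + v) (X(v) = (v - 1)/(v + 4) = (-1 + v)/(4 + v))
m(10) + (X(I(2)) + 1)**2 = 10**2 + ((-1 + 8)/(4 + 8) + 1)**2 = 100 + (7/12 + 1)**2 = 100 + (19/12)**2 = 100 + 361/144 = 14761/144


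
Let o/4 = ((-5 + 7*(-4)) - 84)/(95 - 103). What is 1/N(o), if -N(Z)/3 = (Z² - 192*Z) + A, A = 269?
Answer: 4/90489 ≈ 4.4204e-5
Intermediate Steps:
o = 117/2 (o = 4*(((-5 + 7*(-4)) - 84)/(95 - 103)) = 4*(((-5 - 28) - 84)/(-8)) = 4*((-33 - 84)*(-⅛)) = 4*(-117*(-⅛)) = 4*(117/8) = 117/2 ≈ 58.500)
N(Z) = -807 - 3*Z² + 576*Z (N(Z) = -3*((Z² - 192*Z) + 269) = -3*(269 + Z² - 192*Z) = -807 - 3*Z² + 576*Z)
1/N(o) = 1/(-807 - 3*(117/2)² + 576*(117/2)) = 1/(-807 - 3*13689/4 + 33696) = 1/(-807 - 41067/4 + 33696) = 1/(90489/4) = 4/90489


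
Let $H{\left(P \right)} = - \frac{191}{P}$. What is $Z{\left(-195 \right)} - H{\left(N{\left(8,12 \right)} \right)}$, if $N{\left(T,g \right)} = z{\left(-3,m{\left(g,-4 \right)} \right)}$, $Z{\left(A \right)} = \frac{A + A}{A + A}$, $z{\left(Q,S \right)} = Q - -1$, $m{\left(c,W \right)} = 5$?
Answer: $- \frac{189}{2} \approx -94.5$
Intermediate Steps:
$z{\left(Q,S \right)} = 1 + Q$ ($z{\left(Q,S \right)} = Q + 1 = 1 + Q$)
$Z{\left(A \right)} = 1$ ($Z{\left(A \right)} = \frac{2 A}{2 A} = 2 A \frac{1}{2 A} = 1$)
$N{\left(T,g \right)} = -2$ ($N{\left(T,g \right)} = 1 - 3 = -2$)
$Z{\left(-195 \right)} - H{\left(N{\left(8,12 \right)} \right)} = 1 - - \frac{191}{-2} = 1 - \left(-191\right) \left(- \frac{1}{2}\right) = 1 - \frac{191}{2} = - \frac{189}{2}$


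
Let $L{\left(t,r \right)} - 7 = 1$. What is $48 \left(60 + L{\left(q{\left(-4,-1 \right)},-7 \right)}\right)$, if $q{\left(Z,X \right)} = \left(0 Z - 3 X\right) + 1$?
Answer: $3264$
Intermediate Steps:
$q{\left(Z,X \right)} = 1 - 3 X$ ($q{\left(Z,X \right)} = \left(0 - 3 X\right) + 1 = - 3 X + 1 = 1 - 3 X$)
$L{\left(t,r \right)} = 8$ ($L{\left(t,r \right)} = 7 + 1 = 8$)
$48 \left(60 + L{\left(q{\left(-4,-1 \right)},-7 \right)}\right) = 48 \left(60 + 8\right) = 48 \cdot 68 = 3264$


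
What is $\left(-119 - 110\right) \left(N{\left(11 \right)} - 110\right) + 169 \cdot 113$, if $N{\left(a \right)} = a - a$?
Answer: $44287$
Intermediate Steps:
$N{\left(a \right)} = 0$
$\left(-119 - 110\right) \left(N{\left(11 \right)} - 110\right) + 169 \cdot 113 = \left(-119 - 110\right) \left(0 - 110\right) + 169 \cdot 113 = \left(-229\right) \left(-110\right) + 19097 = 25190 + 19097 = 44287$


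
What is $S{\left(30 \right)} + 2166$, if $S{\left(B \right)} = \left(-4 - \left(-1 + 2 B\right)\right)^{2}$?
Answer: $6135$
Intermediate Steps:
$S{\left(B \right)} = \left(-3 - 2 B\right)^{2}$ ($S{\left(B \right)} = \left(-4 - \left(-1 + 2 B\right)\right)^{2} = \left(-3 - 2 B\right)^{2}$)
$S{\left(30 \right)} + 2166 = \left(3 + 2 \cdot 30\right)^{2} + 2166 = \left(3 + 60\right)^{2} + 2166 = 63^{2} + 2166 = 3969 + 2166 = 6135$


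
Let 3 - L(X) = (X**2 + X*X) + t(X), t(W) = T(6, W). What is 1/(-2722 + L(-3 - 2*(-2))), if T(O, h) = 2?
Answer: -1/2723 ≈ -0.00036724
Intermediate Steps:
t(W) = 2
L(X) = 1 - 2*X**2 (L(X) = 3 - ((X**2 + X*X) + 2) = 3 - ((X**2 + X**2) + 2) = 3 - (2*X**2 + 2) = 3 - (2 + 2*X**2) = 3 + (-2 - 2*X**2) = 1 - 2*X**2)
1/(-2722 + L(-3 - 2*(-2))) = 1/(-2722 + (1 - 2*(-3 - 2*(-2))**2)) = 1/(-2722 + (1 - 2*(-3 + 4)**2)) = 1/(-2722 + (1 - 2*1**2)) = 1/(-2722 + (1 - 2*1)) = 1/(-2722 + (1 - 2)) = 1/(-2722 - 1) = 1/(-2723) = -1/2723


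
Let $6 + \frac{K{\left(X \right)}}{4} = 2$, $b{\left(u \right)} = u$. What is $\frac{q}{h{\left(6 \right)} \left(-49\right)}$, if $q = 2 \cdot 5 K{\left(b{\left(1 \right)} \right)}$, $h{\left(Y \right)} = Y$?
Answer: $\frac{80}{147} \approx 0.54422$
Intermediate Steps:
$K{\left(X \right)} = -16$ ($K{\left(X \right)} = -24 + 4 \cdot 2 = -24 + 8 = -16$)
$q = -160$ ($q = 2 \cdot 5 \left(-16\right) = 10 \left(-16\right) = -160$)
$\frac{q}{h{\left(6 \right)} \left(-49\right)} = - \frac{160}{6 \left(-49\right)} = - \frac{160}{-294} = \left(-160\right) \left(- \frac{1}{294}\right) = \frac{80}{147}$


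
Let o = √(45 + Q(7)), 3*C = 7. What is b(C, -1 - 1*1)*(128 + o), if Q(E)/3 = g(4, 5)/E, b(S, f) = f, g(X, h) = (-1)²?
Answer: -256 - 2*√2226/7 ≈ -269.48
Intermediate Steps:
C = 7/3 (C = (⅓)*7 = 7/3 ≈ 2.3333)
g(X, h) = 1
Q(E) = 3/E (Q(E) = 3*(1/E) = 3/E)
o = √2226/7 (o = √(45 + 3/7) = √(318/7) = √2226/7 ≈ 6.7401)
b(C, -1 - 1*1)*(128 + o) = (-1 - 1*1)*(128 + √2226/7) = (-1 - 1)*(128 + √2226/7) = -2*(128 + √2226/7) = -256 - 2*√2226/7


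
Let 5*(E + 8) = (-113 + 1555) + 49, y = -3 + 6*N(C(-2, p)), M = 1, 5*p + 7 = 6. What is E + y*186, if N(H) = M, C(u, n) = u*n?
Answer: 4241/5 ≈ 848.20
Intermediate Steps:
p = -⅕ (p = -7/5 + (⅕)*6 = -7/5 + 6/5 = -⅕ ≈ -0.20000)
C(u, n) = n*u
N(H) = 1
y = 3 (y = -3 + 6*1 = -3 + 6 = 3)
E = 1451/5 (E = -8 + ((-113 + 1555) + 49)/5 = -8 + (1442 + 49)/5 = -8 + (⅕)*1491 = -8 + 1491/5 = 1451/5 ≈ 290.20)
E + y*186 = 1451/5 + 3*186 = 1451/5 + 558 = 4241/5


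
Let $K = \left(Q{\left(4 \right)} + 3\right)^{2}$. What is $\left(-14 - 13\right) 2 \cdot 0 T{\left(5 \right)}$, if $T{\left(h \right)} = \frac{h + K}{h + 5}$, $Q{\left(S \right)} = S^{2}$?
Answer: $0$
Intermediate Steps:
$K = 361$ ($K = \left(4^{2} + 3\right)^{2} = \left(16 + 3\right)^{2} = 19^{2} = 361$)
$T{\left(h \right)} = \frac{361 + h}{5 + h}$ ($T{\left(h \right)} = \frac{h + 361}{h + 5} = \frac{361 + h}{5 + h}$)
$\left(-14 - 13\right) 2 \cdot 0 T{\left(5 \right)} = \left(-14 - 13\right) 2 \cdot 0 \frac{361 + 5}{5 + 5} = - 27 \cdot 0 \cdot \frac{1}{10} \cdot 366 = - 27 \cdot 0 \cdot \frac{183}{5} = \left(-27\right) 0 = 0$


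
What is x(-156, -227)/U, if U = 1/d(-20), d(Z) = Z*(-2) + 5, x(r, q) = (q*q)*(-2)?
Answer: -4637610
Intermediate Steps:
x(r, q) = -2*q² (x(r, q) = q²*(-2) = -2*q²)
d(Z) = 5 - 2*Z (d(Z) = -2*Z + 5 = 5 - 2*Z)
U = 1/45 (U = 1/(5 - 2*(-20)) = 1/(5 + 40) = 1/45 ≈ 0.022222)
x(-156, -227)/U = (-2*(-227)²)/(1/45) = -2*51529*45 = -103058*45 = -4637610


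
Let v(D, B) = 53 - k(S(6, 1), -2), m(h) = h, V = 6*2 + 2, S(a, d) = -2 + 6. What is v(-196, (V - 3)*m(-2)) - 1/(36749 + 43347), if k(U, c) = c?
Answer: 4405279/80096 ≈ 55.000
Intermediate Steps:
S(a, d) = 4
V = 14 (V = 12 + 2 = 14)
v(D, B) = 55 (v(D, B) = 53 - 1*(-2) = 53 + 2 = 55)
v(-196, (V - 3)*m(-2)) - 1/(36749 + 43347) = 55 - 1/(36749 + 43347) = 55 - 1/80096 = 4405279/80096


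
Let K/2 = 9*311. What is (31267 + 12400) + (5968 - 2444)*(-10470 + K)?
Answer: -17125261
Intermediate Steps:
K = 5598 (K = 2*(9*311) = 2*2799 = 5598)
(31267 + 12400) + (5968 - 2444)*(-10470 + K) = (31267 + 12400) + (5968 - 2444)*(-10470 + 5598) = 43667 + 3524*(-4872) = 43667 - 17168928 = -17125261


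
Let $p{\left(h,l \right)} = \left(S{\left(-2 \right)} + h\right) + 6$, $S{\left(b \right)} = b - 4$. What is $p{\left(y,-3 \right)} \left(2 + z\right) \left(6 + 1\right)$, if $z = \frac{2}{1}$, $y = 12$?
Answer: $336$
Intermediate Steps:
$z = 2$ ($z = 2 \cdot 1 = 2$)
$S{\left(b \right)} = -4 + b$
$p{\left(h,l \right)} = h$ ($p{\left(h,l \right)} = \left(\left(-4 - 2\right) + h\right) + 6 = \left(-6 + h\right) + 6 = h$)
$p{\left(y,-3 \right)} \left(2 + z\right) \left(6 + 1\right) = 12 \left(2 + 2\right) \left(6 + 1\right) = 12 \cdot 4 \cdot 7 = 12 \cdot 28 = 336$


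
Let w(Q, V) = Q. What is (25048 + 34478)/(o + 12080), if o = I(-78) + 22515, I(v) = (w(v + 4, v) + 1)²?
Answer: 3307/2218 ≈ 1.4910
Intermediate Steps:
I(v) = (5 + v)² (I(v) = ((v + 4) + 1)² = ((4 + v) + 1)² = (5 + v)²)
o = 27844 (o = (5 - 78)² + 22515 = (-73)² + 22515 = 5329 + 22515 = 27844)
(25048 + 34478)/(o + 12080) = (25048 + 34478)/(27844 + 12080) = 59526/39924 = 59526*(1/39924) = 3307/2218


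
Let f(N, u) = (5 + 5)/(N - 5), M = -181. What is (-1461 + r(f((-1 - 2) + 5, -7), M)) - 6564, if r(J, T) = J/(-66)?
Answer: -794470/99 ≈ -8025.0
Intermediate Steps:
f(N, u) = 10/(-5 + N)
r(J, T) = -J/66 (r(J, T) = J*(-1/66) = -J/66)
(-1461 + r(f((-1 - 2) + 5, -7), M)) - 6564 = (-1461 - 5/(33*(-5 + ((-1 - 2) + 5)))) - 6564 = (-1461 - 5/(33*(-5 + (-3 + 5)))) - 6564 = (-1461 - 5/(33*(-5 + 2))) - 6564 = (-1461 - 5/(33*(-3))) - 6564 = (-1461 - 5*(-1)/(33*3)) - 6564 = (-1461 - 1/66*(-10/3)) - 6564 = (-1461 + 5/99) - 6564 = -144634/99 - 6564 = -794470/99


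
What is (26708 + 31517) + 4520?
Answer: 62745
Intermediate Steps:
(26708 + 31517) + 4520 = 58225 + 4520 = 62745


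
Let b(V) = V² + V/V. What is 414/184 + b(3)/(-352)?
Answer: 391/176 ≈ 2.2216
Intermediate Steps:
b(V) = 1 + V² (b(V) = V² + 1 = 1 + V²)
414/184 + b(3)/(-352) = 414/184 + (1 + 3²)/(-352) = 414*(1/184) + (1 + 9)*(-1/352) = 9/4 + 10*(-1/352) = 9/4 - 5/176 = 391/176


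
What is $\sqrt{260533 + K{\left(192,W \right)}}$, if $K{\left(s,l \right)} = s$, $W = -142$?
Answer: $5 \sqrt{10429} \approx 510.61$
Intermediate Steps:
$\sqrt{260533 + K{\left(192,W \right)}} = \sqrt{260533 + 192} = \sqrt{260725} = 5 \sqrt{10429}$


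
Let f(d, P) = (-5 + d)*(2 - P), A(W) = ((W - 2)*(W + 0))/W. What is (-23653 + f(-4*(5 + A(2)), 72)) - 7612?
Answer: -29515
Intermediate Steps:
A(W) = -2 + W (A(W) = ((-2 + W)*W)/W = (W*(-2 + W))/W = -2 + W)
(-23653 + f(-4*(5 + A(2)), 72)) - 7612 = (-23653 + (-10 + 2*(-4*(5 + (-2 + 2))) + 5*72 - 1*72*(-4*(5 + (-2 + 2))))) - 7612 = (-23653 + (-10 + 2*(-4*(5 + 0)) + 360 - 1*72*(-4*(5 + 0)))) - 7612 = (-23653 + (-10 + 2*(-4*5) + 360 - 1*72*(-4*5))) - 7612 = (-23653 + (-10 + 2*(-20) + 360 - 1*72*(-20))) - 7612 = (-23653 + (-10 - 40 + 360 + 1440)) - 7612 = (-23653 + 1750) - 7612 = -21903 - 7612 = -29515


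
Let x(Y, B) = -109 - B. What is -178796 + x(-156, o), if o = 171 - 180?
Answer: -178896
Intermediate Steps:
o = -9
-178796 + x(-156, o) = -178796 + (-109 - 1*(-9)) = -178796 + (-109 + 9) = -178796 - 100 = -178896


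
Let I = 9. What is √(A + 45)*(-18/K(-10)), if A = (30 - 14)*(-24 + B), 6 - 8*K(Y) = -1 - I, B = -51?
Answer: -9*I*√1155 ≈ -305.87*I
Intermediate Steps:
K(Y) = 2 (K(Y) = ¾ - (-1 - 1*9)/8 = ¾ - (-1 - 9)/8 = ¾ - ⅛*(-10) = ¾ + 5/4 = 2)
A = -1200 (A = (30 - 14)*(-24 - 51) = 16*(-75) = -1200)
√(A + 45)*(-18/K(-10)) = √(-1200 + 45)*(-18/2) = √(-1155)*(-18*½) = (I*√1155)*(-9) = -9*I*√1155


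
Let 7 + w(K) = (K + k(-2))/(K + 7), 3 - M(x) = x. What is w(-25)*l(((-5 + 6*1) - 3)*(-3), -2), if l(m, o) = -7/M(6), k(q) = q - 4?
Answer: -665/54 ≈ -12.315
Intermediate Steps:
M(x) = 3 - x
k(q) = -4 + q
l(m, o) = 7/3 (l(m, o) = -7/(3 - 1*6) = -7/(3 - 6) = -7/(-3) = -7*(-⅓) = 7/3)
w(K) = -7 + (-6 + K)/(7 + K) (w(K) = -7 + (K + (-4 - 2))/(K + 7) = -7 + (K - 6)/(7 + K) = -7 + (-6 + K)/(7 + K))
w(-25)*l(((-5 + 6*1) - 3)*(-3), -2) = ((-55 - 6*(-25))/(7 - 25))*(7/3) = ((-55 + 150)/(-18))*(7/3) = -1/18*95*(7/3) = -95/18*7/3 = -665/54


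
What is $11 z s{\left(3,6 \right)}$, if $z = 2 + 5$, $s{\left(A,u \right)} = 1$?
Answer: $77$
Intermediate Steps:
$z = 7$
$11 z s{\left(3,6 \right)} = 11 \cdot 7 \cdot 1 = 77 \cdot 1 = 77$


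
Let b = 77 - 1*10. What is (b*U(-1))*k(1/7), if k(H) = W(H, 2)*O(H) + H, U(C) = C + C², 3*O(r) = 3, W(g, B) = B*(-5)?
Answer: 0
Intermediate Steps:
b = 67 (b = 77 - 10 = 67)
W(g, B) = -5*B
O(r) = 1 (O(r) = (⅓)*3 = 1)
k(H) = -10 + H (k(H) = -5*2*1 + H = -10*1 + H = -10 + H)
(b*U(-1))*k(1/7) = (67*(-(1 - 1)))*(-10 + 1/7) = (67*(-1*0))*(-10 + ⅐) = (67*0)*(-69/7) = 0*(-69/7) = 0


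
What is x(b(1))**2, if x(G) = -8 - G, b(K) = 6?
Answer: 196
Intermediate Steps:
x(b(1))**2 = (-8 - 1*6)**2 = (-8 - 6)**2 = (-14)**2 = 196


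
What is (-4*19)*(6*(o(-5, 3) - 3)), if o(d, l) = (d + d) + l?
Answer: 4560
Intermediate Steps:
o(d, l) = l + 2*d (o(d, l) = 2*d + l = l + 2*d)
(-4*19)*(6*(o(-5, 3) - 3)) = (-4*19)*(6*((3 + 2*(-5)) - 3)) = -456*((3 - 10) - 3) = -456*(-7 - 3) = -456*(-10) = -76*(-60) = 4560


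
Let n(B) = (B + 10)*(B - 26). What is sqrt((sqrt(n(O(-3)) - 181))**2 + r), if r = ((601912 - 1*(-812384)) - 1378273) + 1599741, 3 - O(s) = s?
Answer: sqrt(1635263) ≈ 1278.8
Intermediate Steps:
O(s) = 3 - s
n(B) = (-26 + B)*(10 + B) (n(B) = (10 + B)*(-26 + B) = (-26 + B)*(10 + B))
r = 1635764 (r = ((601912 + 812384) - 1378273) + 1599741 = (1414296 - 1378273) + 1599741 = 36023 + 1599741 = 1635764)
sqrt((sqrt(n(O(-3)) - 181))**2 + r) = sqrt((sqrt((-260 + (3 - 1*(-3))**2 - 16*(3 - 1*(-3))) - 181))**2 + 1635764) = sqrt((sqrt((-260 + (3 + 3)**2 - 16*(3 + 3)) - 181))**2 + 1635764) = sqrt((sqrt((-260 + 6**2 - 16*6) - 181))**2 + 1635764) = sqrt((sqrt((-260 + 36 - 96) - 181))**2 + 1635764) = sqrt((sqrt(-320 - 181))**2 + 1635764) = sqrt((sqrt(-501))**2 + 1635764) = sqrt((I*sqrt(501))**2 + 1635764) = sqrt(-501 + 1635764) = sqrt(1635263)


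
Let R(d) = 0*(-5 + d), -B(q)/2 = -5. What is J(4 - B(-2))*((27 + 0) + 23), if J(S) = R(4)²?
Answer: 0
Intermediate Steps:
B(q) = 10 (B(q) = -2*(-5) = 10)
R(d) = 0
J(S) = 0 (J(S) = 0² = 0)
J(4 - B(-2))*((27 + 0) + 23) = 0*((27 + 0) + 23) = 0*(27 + 23) = 0*50 = 0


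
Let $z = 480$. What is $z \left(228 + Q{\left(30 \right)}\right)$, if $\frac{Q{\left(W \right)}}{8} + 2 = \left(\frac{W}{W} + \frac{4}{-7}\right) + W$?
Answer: $\frac{1530240}{7} \approx 2.1861 \cdot 10^{5}$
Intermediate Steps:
$Q{\left(W \right)} = - \frac{88}{7} + 8 W$ ($Q{\left(W \right)} = -16 + 8 \left(\left(\frac{W}{W} + \frac{4}{-7}\right) + W\right) = -16 + 8 \left(\left(1 + 4 \left(- \frac{1}{7}\right)\right) + W\right) = -16 + 8 \left(\left(1 - \frac{4}{7}\right) + W\right) = -16 + 8 \left(\frac{3}{7} + W\right) = -16 + \left(\frac{24}{7} + 8 W\right) = - \frac{88}{7} + 8 W$)
$z \left(228 + Q{\left(30 \right)}\right) = 480 \left(228 + \left(- \frac{88}{7} + 8 \cdot 30\right)\right) = 480 \left(228 + \left(- \frac{88}{7} + 240\right)\right) = 480 \left(228 + \frac{1592}{7}\right) = 480 \cdot \frac{3188}{7} = \frac{1530240}{7}$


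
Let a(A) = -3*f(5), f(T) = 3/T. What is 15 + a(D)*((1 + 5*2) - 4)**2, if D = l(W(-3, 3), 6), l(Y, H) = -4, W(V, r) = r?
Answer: -366/5 ≈ -73.200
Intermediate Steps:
D = -4
a(A) = -9/5
15 + a(D)*((1 + 5*2) - 4)**2 = 15 - 9*((1 + 5*2) - 4)**2/5 = 15 - 9*((1 + 10) - 4)**2/5 = 15 - 9*(11 - 4)**2/5 = 15 - 9/5*7**2 = 15 - 9/5*49 = 15 - 441/5 = -366/5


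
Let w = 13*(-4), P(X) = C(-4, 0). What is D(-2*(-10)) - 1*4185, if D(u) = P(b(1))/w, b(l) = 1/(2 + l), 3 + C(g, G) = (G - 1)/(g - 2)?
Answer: -1305703/312 ≈ -4184.9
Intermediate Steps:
C(g, G) = -3 + (-1 + G)/(-2 + g) (C(g, G) = -3 + (G - 1)/(g - 2) = -3 + (-1 + G)/(-2 + g))
P(X) = -17/6 (P(X) = (5 + 0 - 3*(-4))/(-2 - 4) = (5 + 0 + 12)/(-6) = -⅙*17 = -17/6)
w = -52
D(u) = 17/312 (D(u) = -17/6/(-52) = -17/6*(-1/52) = 17/312)
D(-2*(-10)) - 1*4185 = 17/312 - 1*4185 = 17/312 - 4185 = -1305703/312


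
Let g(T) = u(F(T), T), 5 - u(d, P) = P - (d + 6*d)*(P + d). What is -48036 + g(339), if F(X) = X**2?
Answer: 92720512850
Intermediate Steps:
u(d, P) = 5 - P + 7*d*(P + d) (u(d, P) = 5 - (P - (d + 6*d)*(P + d)) = 5 - (P - 7*d*(P + d)) = 5 + (-P + 7*d*(P + d)) = 5 - P + 7*d*(P + d))
g(T) = 5 - T + 7*T**3 + 7*T**4 (g(T) = 5 - T + 7*(T**2)**2 + 7*T*T**2 = 5 - T + 7*T**4 + 7*T**3 = 5 - T + 7*T**3 + 7*T**4)
-48036 + g(339) = -48036 + (5 - 1*339 + 7*339**3 + 7*339**4) = -48036 + (5 - 339 + 7*38958219 + 7*13206836241) = -48036 + (5 - 339 + 272707533 + 92447853687) = -48036 + 92720560886 = 92720512850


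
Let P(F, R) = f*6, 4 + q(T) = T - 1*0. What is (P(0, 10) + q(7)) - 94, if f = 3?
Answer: -73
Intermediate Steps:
q(T) = -4 + T (q(T) = -4 + (T - 1*0) = -4 + (T + 0) = -4 + T)
P(F, R) = 18 (P(F, R) = 3*6 = 18)
(P(0, 10) + q(7)) - 94 = (18 + (-4 + 7)) - 94 = (18 + 3) - 94 = 21 - 94 = -73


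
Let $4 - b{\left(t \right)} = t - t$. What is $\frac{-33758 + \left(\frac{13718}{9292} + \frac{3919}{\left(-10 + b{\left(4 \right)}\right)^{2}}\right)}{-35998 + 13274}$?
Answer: $\frac{216452825}{146181744} \approx 1.4807$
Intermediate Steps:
$b{\left(t \right)} = 4$ ($b{\left(t \right)} = 4 - \left(t - t\right) = 4 - 0 = 4 + 0 = 4$)
$\frac{-33758 + \left(\frac{13718}{9292} + \frac{3919}{\left(-10 + b{\left(4 \right)}\right)^{2}}\right)}{-35998 + 13274} = \frac{-33758 + \left(\frac{13718}{9292} + \frac{3919}{\left(-10 + 4\right)^{2}}\right)}{-35998 + 13274} = \frac{-33758 + \left(13718 \cdot \frac{1}{9292} + \frac{3919}{\left(-6\right)^{2}}\right)}{-22724} = \left(-33758 + \left(\frac{6859}{4646} + \frac{3919}{36}\right)\right) \left(- \frac{1}{22724}\right) = \left(-33758 + \frac{9227299}{83628}\right) \left(- \frac{1}{22724}\right) = \left(- \frac{2813886725}{83628}\right) \left(- \frac{1}{22724}\right) = \frac{216452825}{146181744}$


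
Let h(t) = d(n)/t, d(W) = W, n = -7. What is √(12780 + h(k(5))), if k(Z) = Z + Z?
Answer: √1277930/10 ≈ 113.05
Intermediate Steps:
k(Z) = 2*Z
h(t) = -7/t
√(12780 + h(k(5))) = √(12780 - 7/(2*5)) = √(12780 - 7/10) = √(127793/10) = √1277930/10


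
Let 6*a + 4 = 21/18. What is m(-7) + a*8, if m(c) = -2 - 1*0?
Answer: -52/9 ≈ -5.7778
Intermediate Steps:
m(c) = -2 (m(c) = -2 + 0 = -2)
a = -17/36 (a = -⅔ + (21/18)/6 = -⅔ + (21*(1/18))/6 = -⅔ + (⅙)*(7/6) = -⅔ + 7/36 = -17/36 ≈ -0.47222)
m(-7) + a*8 = -2 - 17/36*8 = -2 - 34/9 = -52/9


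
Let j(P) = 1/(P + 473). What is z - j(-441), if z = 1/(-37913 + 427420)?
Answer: -389475/12464224 ≈ -0.031247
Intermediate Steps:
z = 1/389507 ≈ 2.5673e-6
j(P) = 1/(473 + P)
z - j(-441) = 1/389507 - 1/(473 - 441) = 1/389507 - 1/32 = -389475/12464224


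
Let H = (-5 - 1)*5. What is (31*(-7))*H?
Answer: 6510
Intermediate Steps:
H = -30 (H = -6*5 = -30)
(31*(-7))*H = (31*(-7))*(-30) = -217*(-30) = 6510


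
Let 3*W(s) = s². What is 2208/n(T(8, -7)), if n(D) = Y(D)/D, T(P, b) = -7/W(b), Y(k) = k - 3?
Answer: 276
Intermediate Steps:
Y(k) = -3 + k
W(s) = s²/3
T(P, b) = -21/b² (T(P, b) = -7*3/b² = -21/b²)
n(D) = (-3 + D)/D
2208/n(T(8, -7)) = 2208/(((-3 - 21/(-7)²)/((-21/(-7)²)))) = 2208/(((-3 - 21*1/49)/((-21*1/49)))) = 2208/(((-3 - 3/7)/(-3/7))) = 2208/((-7/3*(-24/7))) = 2208/8 = 2208*(⅛) = 276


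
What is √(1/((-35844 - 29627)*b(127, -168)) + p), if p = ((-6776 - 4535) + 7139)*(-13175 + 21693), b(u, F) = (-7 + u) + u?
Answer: I*√9293382037407791010961/16171337 ≈ 5961.3*I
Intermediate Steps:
b(u, F) = -7 + 2*u
p = -35537096 (p = (-11311 + 7139)*8518 = -4172*8518 = -35537096)
√(1/((-35844 - 29627)*b(127, -168)) + p) = √(1/((-35844 - 29627)*(-7 + 2*127)) - 35537096) = √(1/((-65471)*(-7 + 254)) - 35537096) = √(-1/65471/247 - 35537096) = √(-1/65471*1/247 - 35537096) = √(-1/16171337 - 35537096) = √(-574682355417353/16171337) = I*√9293382037407791010961/16171337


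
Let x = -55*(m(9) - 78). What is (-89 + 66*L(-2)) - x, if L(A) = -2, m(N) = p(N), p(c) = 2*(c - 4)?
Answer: -3961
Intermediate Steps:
p(c) = -8 + 2*c (p(c) = 2*(-4 + c) = -8 + 2*c)
m(N) = -8 + 2*N
x = 3740 (x = -55*((-8 + 2*9) - 78) = -55*((-8 + 18) - 78) = -55*(10 - 78) = -55*(-68) = 3740)
(-89 + 66*L(-2)) - x = (-89 + 66*(-2)) - 1*3740 = (-89 - 132) - 3740 = -221 - 3740 = -3961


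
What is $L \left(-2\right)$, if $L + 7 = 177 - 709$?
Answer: $1078$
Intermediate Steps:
$L = -539$ ($L = -7 + \left(177 - 709\right) = -7 - 532 = -539$)
$L \left(-2\right) = \left(-539\right) \left(-2\right) = 1078$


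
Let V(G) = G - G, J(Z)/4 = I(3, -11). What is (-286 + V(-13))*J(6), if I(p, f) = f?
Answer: 12584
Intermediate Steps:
J(Z) = -44 (J(Z) = 4*(-11) = -44)
V(G) = 0
(-286 + V(-13))*J(6) = (-286 + 0)*(-44) = -286*(-44) = 12584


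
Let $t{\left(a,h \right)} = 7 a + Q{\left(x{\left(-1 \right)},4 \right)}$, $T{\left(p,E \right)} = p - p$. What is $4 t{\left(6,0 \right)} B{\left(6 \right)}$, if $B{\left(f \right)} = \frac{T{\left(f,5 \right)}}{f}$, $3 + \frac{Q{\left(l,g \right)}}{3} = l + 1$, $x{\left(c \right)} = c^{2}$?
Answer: $0$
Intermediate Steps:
$T{\left(p,E \right)} = 0$
$Q{\left(l,g \right)} = -6 + 3 l$ ($Q{\left(l,g \right)} = -9 + 3 \left(l + 1\right) = -9 + 3 \left(1 + l\right) = -9 + \left(3 + 3 l\right) = -6 + 3 l$)
$B{\left(f \right)} = 0$ ($B{\left(f \right)} = \frac{0}{f} = 0$)
$t{\left(a,h \right)} = -3 + 7 a$ ($t{\left(a,h \right)} = 7 a - \left(6 - 3 \left(-1\right)^{2}\right) = 7 a + \left(-6 + 3 \cdot 1\right) = 7 a + \left(-6 + 3\right) = 7 a - 3 = -3 + 7 a$)
$4 t{\left(6,0 \right)} B{\left(6 \right)} = 4 \left(-3 + 7 \cdot 6\right) 0 = 4 \left(-3 + 42\right) 0 = 4 \cdot 39 \cdot 0 = 156 \cdot 0 = 0$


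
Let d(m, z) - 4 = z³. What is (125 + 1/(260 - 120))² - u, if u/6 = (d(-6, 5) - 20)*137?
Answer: -1449835799/19600 ≈ -73971.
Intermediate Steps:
d(m, z) = 4 + z³
u = 89598 (u = 6*(((4 + 5³) - 20)*137) = 6*(((4 + 125) - 20)*137) = 6*((129 - 20)*137) = 6*(109*137) = 6*14933 = 89598)
(125 + 1/(260 - 120))² - u = (125 + 1/(260 - 120))² - 1*89598 = (125 + 1/140)² - 89598 = (17501/140)² - 89598 = 306285001/19600 - 89598 = -1449835799/19600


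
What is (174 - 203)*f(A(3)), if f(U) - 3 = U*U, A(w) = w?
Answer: -348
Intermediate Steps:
f(U) = 3 + U**2 (f(U) = 3 + U*U = 3 + U**2)
(174 - 203)*f(A(3)) = (174 - 203)*(3 + 3**2) = -29*(3 + 9) = -29*12 = -348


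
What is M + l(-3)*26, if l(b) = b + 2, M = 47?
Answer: 21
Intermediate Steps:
l(b) = 2 + b
M + l(-3)*26 = 47 + (2 - 3)*26 = 47 - 1*26 = 47 - 26 = 21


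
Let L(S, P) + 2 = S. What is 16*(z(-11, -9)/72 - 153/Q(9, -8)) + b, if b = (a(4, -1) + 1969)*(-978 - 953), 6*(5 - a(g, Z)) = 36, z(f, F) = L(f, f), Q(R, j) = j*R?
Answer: -34201592/9 ≈ -3.8002e+6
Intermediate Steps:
L(S, P) = -2 + S
Q(R, j) = R*j
z(f, F) = -2 + f
a(g, Z) = -1 (a(g, Z) = 5 - 1/6*36 = 5 - 6 = -1)
b = -3800208 (b = (-1 + 1969)*(-978 - 953) = 1968*(-1931) = -3800208)
16*(z(-11, -9)/72 - 153/Q(9, -8)) + b = 16*((-2 - 11)/72 - 153/(9*(-8))) - 3800208 = 16*(-13*1/72 - 153/(-72)) - 3800208 = 16*(-13/72 - 153*(-1/72)) - 3800208 = 16*(-13/72 + 17/8) - 3800208 = 16*(35/18) - 3800208 = 280/9 - 3800208 = -34201592/9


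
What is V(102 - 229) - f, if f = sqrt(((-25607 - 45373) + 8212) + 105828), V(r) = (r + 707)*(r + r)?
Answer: -147320 - 2*sqrt(10765) ≈ -1.4753e+5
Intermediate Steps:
V(r) = 2*r*(707 + r) (V(r) = (707 + r)*(2*r) = 2*r*(707 + r))
f = 2*sqrt(10765) (f = sqrt((-70980 + 8212) + 105828) = sqrt(-62768 + 105828) = sqrt(43060) = 2*sqrt(10765) ≈ 207.51)
V(102 - 229) - f = 2*(102 - 229)*(707 + (102 - 229)) - 2*sqrt(10765) = 2*(-127)*(707 - 127) - 2*sqrt(10765) = 2*(-127)*580 - 2*sqrt(10765) = -147320 - 2*sqrt(10765)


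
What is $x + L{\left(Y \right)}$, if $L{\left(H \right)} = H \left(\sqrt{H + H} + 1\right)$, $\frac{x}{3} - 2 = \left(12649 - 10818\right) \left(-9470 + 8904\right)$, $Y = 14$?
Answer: $-3109018 + 28 \sqrt{7} \approx -3.1089 \cdot 10^{6}$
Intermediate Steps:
$x = -3109032$ ($x = 6 + 3 \left(12649 - 10818\right) \left(-9470 + 8904\right) = 6 + 3 \cdot 1831 \left(-566\right) = 6 + 3 \left(-1036346\right) = 6 - 3109038 = -3109032$)
$L{\left(H \right)} = H \left(1 + \sqrt{2} \sqrt{H}\right)$ ($L{\left(H \right)} = H \left(\sqrt{2 H} + 1\right) = H \left(\sqrt{2} \sqrt{H} + 1\right) = H \left(1 + \sqrt{2} \sqrt{H}\right)$)
$x + L{\left(Y \right)} = -3109032 + \left(14 + \sqrt{2} \cdot 14^{\frac{3}{2}}\right) = -3109032 + \left(14 + \sqrt{2} \cdot 14 \sqrt{14}\right) = -3109032 + \left(14 + 28 \sqrt{7}\right) = -3109018 + 28 \sqrt{7}$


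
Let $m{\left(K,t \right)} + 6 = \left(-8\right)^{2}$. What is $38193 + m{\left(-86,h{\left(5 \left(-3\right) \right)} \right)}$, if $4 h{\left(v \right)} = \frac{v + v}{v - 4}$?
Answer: $38251$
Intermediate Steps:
$h{\left(v \right)} = \frac{v}{2 \left(-4 + v\right)}$ ($h{\left(v \right)} = \frac{\left(v + v\right) \frac{1}{v - 4}}{4} = \frac{2 v \frac{1}{-4 + v}}{4} = \frac{v}{2 \left(-4 + v\right)}$)
$m{\left(K,t \right)} = 58$ ($m{\left(K,t \right)} = -6 + \left(-8\right)^{2} = -6 + 64 = 58$)
$38193 + m{\left(-86,h{\left(5 \left(-3\right) \right)} \right)} = 38193 + 58 = 38251$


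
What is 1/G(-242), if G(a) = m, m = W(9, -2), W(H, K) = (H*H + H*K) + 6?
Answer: 1/69 ≈ 0.014493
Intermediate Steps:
W(H, K) = 6 + H² + H*K (W(H, K) = (H² + H*K) + 6 = 6 + H² + H*K)
m = 69 (m = 6 + 9² + 9*(-2) = 6 + 81 - 18 = 69)
G(a) = 69
1/G(-242) = 1/69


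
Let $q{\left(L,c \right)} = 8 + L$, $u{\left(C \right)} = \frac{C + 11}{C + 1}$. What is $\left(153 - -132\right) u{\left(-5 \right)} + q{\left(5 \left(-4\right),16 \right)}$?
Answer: $- \frac{879}{2} \approx -439.5$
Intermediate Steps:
$u{\left(C \right)} = \frac{11 + C}{1 + C}$
$\left(153 - -132\right) u{\left(-5 \right)} + q{\left(5 \left(-4\right),16 \right)} = \left(153 - -132\right) \frac{11 - 5}{1 - 5} + \left(8 + 5 \left(-4\right)\right) = \left(153 + 132\right) \frac{1}{-4} \cdot 6 + \left(8 - 20\right) = 285 \left(\left(- \frac{1}{4}\right) 6\right) - 12 = 285 \left(- \frac{3}{2}\right) - 12 = - \frac{855}{2} - 12 = - \frac{879}{2}$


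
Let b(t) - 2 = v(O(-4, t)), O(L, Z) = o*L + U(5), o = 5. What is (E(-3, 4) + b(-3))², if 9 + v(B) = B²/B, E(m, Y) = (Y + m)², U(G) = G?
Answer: 441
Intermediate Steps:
O(L, Z) = 5 + 5*L (O(L, Z) = 5*L + 5 = 5 + 5*L)
v(B) = -9 + B (v(B) = -9 + B²/B = -9 + B)
b(t) = -22 (b(t) = 2 + (-9 + (5 + 5*(-4))) = 2 + (-9 + (5 - 20)) = 2 + (-9 - 15) = 2 - 24 = -22)
(E(-3, 4) + b(-3))² = ((4 - 3)² - 22)² = (1² - 22)² = (1 - 22)² = (-21)² = 441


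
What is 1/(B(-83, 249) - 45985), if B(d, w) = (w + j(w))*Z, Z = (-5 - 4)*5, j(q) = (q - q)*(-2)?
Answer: -1/57190 ≈ -1.7486e-5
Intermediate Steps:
j(q) = 0 (j(q) = 0*(-2) = 0)
Z = -45 (Z = -9*5 = -45)
B(d, w) = -45*w (B(d, w) = (w + 0)*(-45) = w*(-45) = -45*w)
1/(B(-83, 249) - 45985) = 1/(-45*249 - 45985) = 1/(-11205 - 45985) = 1/(-57190) = -1/57190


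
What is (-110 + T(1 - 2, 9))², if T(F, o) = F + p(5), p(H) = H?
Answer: 11236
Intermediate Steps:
T(F, o) = 5 + F (T(F, o) = F + 5 = 5 + F)
(-110 + T(1 - 2, 9))² = (-110 + (5 + (1 - 2)))² = (-110 + (5 - 1))² = (-110 + 4)² = (-106)² = 11236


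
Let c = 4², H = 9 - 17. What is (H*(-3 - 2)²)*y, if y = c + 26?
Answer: -8400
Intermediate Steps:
H = -8
c = 16
y = 42 (y = 16 + 26 = 42)
(H*(-3 - 2)²)*y = -8*(-3 - 2)²*42 = -8*(-5)²*42 = -8*25*42 = -200*42 = -8400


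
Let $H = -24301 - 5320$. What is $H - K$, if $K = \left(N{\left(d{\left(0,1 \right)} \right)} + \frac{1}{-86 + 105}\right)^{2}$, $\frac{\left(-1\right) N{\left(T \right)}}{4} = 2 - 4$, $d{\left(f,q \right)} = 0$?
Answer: $- \frac{10716590}{361} \approx -29686.0$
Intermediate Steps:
$N{\left(T \right)} = 8$ ($N{\left(T \right)} = - 4 \left(2 - 4\right) = \left(-4\right) \left(-2\right) = 8$)
$K = \frac{23409}{361}$ ($K = \left(8 + \frac{1}{-86 + 105}\right)^{2} = \left(8 + \frac{1}{19}\right)^{2} = \left(\frac{153}{19}\right)^{2} = \frac{23409}{361} \approx 64.845$)
$H = -29621$
$H - K = -29621 - \frac{23409}{361} = - \frac{10716590}{361}$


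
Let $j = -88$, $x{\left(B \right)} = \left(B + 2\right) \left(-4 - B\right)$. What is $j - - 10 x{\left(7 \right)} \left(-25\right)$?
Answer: $24662$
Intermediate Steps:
$x{\left(B \right)} = \left(-4 - B\right) \left(2 + B\right)$ ($x{\left(B \right)} = \left(2 + B\right) \left(-4 - B\right) = \left(-4 - B\right) \left(2 + B\right)$)
$j - - 10 x{\left(7 \right)} \left(-25\right) = -88 - - 10 \left(-8 - 7^{2} - 42\right) \left(-25\right) = -88 - - 10 \left(-8 - 49 - 42\right) \left(-25\right) = -88 - \left(-10\right) \left(-99\right) \left(-25\right) = -88 - 990 \left(-25\right) = -88 - -24750 = -88 + 24750 = 24662$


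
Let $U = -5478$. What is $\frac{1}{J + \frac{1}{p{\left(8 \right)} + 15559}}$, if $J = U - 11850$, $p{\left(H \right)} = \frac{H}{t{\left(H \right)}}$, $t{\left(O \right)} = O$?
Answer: $- \frac{15560}{269623679} \approx -5.771 \cdot 10^{-5}$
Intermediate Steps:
$p{\left(H \right)} = 1$ ($p{\left(H \right)} = \frac{H}{H} = 1$)
$J = -17328$ ($J = -5478 - 11850 = -17328$)
$\frac{1}{J + \frac{1}{p{\left(8 \right)} + 15559}} = \frac{1}{-17328 + \frac{1}{1 + 15559}} = \frac{1}{-17328 + \frac{1}{15560}} = \frac{1}{- \frac{269623679}{15560}} = - \frac{15560}{269623679}$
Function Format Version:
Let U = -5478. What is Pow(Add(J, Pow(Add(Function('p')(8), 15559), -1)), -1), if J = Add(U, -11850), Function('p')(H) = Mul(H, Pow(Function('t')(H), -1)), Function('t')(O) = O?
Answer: Rational(-15560, 269623679) ≈ -5.7710e-5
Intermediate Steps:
Function('p')(H) = 1 (Function('p')(H) = Mul(H, Pow(H, -1)) = 1)
J = -17328 (J = Add(-5478, -11850) = -17328)
Pow(Add(J, Pow(Add(Function('p')(8), 15559), -1)), -1) = Pow(Add(-17328, Pow(Add(1, 15559), -1)), -1) = Pow(Add(-17328, Pow(15560, -1)), -1) = Pow(Add(-17328, Rational(1, 15560)), -1) = Pow(Rational(-269623679, 15560), -1) = Rational(-15560, 269623679)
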